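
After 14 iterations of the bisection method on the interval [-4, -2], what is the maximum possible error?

Bisection error bound: |error| ≤ (b-a)/2^n
|error| ≤ (-2 - (-4))/2^14 = 2/2^14
|error| ≤ 0.0001220703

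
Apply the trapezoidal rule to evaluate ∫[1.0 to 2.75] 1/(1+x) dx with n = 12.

f(x) = 1/(1+x)
a = 1.0, b = 2.75, n = 12
h = (b - a)/n = 0.145833

Trapezoidal rule: (h/2)[f(x₀) + 2f(x₁) + 2f(x₂) + ... + f(xₙ)]

x_0 = 1.0000, f(x_0) = 0.500000, coefficient = 1
x_1 = 1.1458, f(x_1) = 0.466019, coefficient = 2
x_2 = 1.2917, f(x_2) = 0.436364, coefficient = 2
x_3 = 1.4375, f(x_3) = 0.410256, coefficient = 2
x_4 = 1.5833, f(x_4) = 0.387097, coefficient = 2
x_5 = 1.7292, f(x_5) = 0.366412, coefficient = 2
x_6 = 1.8750, f(x_6) = 0.347826, coefficient = 2
x_7 = 2.0208, f(x_7) = 0.331034, coefficient = 2
x_8 = 2.1667, f(x_8) = 0.315789, coefficient = 2
x_9 = 2.3125, f(x_9) = 0.301887, coefficient = 2
x_10 = 2.4583, f(x_10) = 0.289157, coefficient = 2
x_11 = 2.6042, f(x_11) = 0.277457, coefficient = 2
x_12 = 2.7500, f(x_12) = 0.266667, coefficient = 1

I ≈ (0.145833/2) × 8.625264 = 0.628925
Exact value: 0.628609
Error: 0.000317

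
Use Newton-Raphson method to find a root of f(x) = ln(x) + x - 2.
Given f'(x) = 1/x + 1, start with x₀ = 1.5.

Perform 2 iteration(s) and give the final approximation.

f(x) = ln(x) + x - 2
f'(x) = 1/x + 1
x₀ = 1.5

Newton-Raphson formula: x_{n+1} = x_n - f(x_n)/f'(x_n)

Iteration 1:
  f(1.500000) = -0.094535
  f'(1.500000) = 1.666667
  x_1 = 1.500000 - (-0.094535)/1.666667 = 1.556721
Iteration 2:
  f(1.556721) = -0.000697
  f'(1.556721) = 1.642376
  x_2 = 1.556721 - (-0.000697)/1.642376 = 1.557146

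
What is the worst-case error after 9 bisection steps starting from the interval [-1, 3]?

Bisection error bound: |error| ≤ (b-a)/2^n
|error| ≤ (3 - (-1))/2^9 = 4/2^9
|error| ≤ 0.0078125000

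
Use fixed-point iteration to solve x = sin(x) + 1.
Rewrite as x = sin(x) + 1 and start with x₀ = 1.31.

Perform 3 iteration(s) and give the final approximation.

Equation: x = sin(x) + 1
Fixed-point form: x = sin(x) + 1
x₀ = 1.31

x_1 = g(1.310000) = 1.966185
x_2 = g(1.966185) = 1.922847
x_3 = g(1.922847) = 1.938668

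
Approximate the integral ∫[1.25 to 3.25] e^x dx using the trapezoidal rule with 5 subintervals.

f(x) = e^x
a = 1.25, b = 3.25, n = 5
h = (b - a)/n = 0.400000

Trapezoidal rule: (h/2)[f(x₀) + 2f(x₁) + 2f(x₂) + ... + f(xₙ)]

x_0 = 1.2500, f(x_0) = 3.490343, coefficient = 1
x_1 = 1.6500, f(x_1) = 5.206980, coefficient = 2
x_2 = 2.0500, f(x_2) = 7.767901, coefficient = 2
x_3 = 2.4500, f(x_3) = 11.588347, coefficient = 2
x_4 = 2.8500, f(x_4) = 17.287782, coefficient = 2
x_5 = 3.2500, f(x_5) = 25.790340, coefficient = 1

I ≈ (0.400000/2) × 112.982702 = 22.596540
Exact value: 22.299997
Error: 0.296543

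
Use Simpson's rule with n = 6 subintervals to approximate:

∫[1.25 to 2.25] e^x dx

f(x) = e^x
a = 1.25, b = 2.25, n = 6
h = (b - a)/n = 0.166667

Simpson's rule: (h/3)[f(x₀) + 4f(x₁) + 2f(x₂) + ... + f(xₙ)]

x_0 = 1.2500, f(x_0) = 3.490343, coefficient = 1
x_1 = 1.4167, f(x_1) = 4.123353, coefficient = 4
x_2 = 1.5833, f(x_2) = 4.871166, coefficient = 2
x_3 = 1.7500, f(x_3) = 5.754603, coefficient = 4
x_4 = 1.9167, f(x_4) = 6.798260, coefficient = 2
x_5 = 2.0833, f(x_5) = 8.031195, coefficient = 4
x_6 = 2.2500, f(x_6) = 9.487736, coefficient = 1

I ≈ (0.166667/3) × 107.953533 = 5.997419
Exact value: 5.997393
Error: 0.000026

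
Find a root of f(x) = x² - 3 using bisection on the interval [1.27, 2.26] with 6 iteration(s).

f(x) = x² - 3
Initial interval: [1.27, 2.26]

Iteration 1:
  c_1 = (1.270000 + 2.260000)/2 = 1.765000
  f(c_1) = f(1.765000) = 0.115225
  f(a) × f(c) < 0, new interval: [1.270000, 1.765000]
Iteration 2:
  c_2 = (1.270000 + 1.765000)/2 = 1.517500
  f(c_2) = f(1.517500) = -0.697194
  f(a) × f(c) ≥ 0, new interval: [1.517500, 1.765000]
Iteration 3:
  c_3 = (1.517500 + 1.765000)/2 = 1.641250
  f(c_3) = f(1.641250) = -0.306298
  f(a) × f(c) ≥ 0, new interval: [1.641250, 1.765000]
Iteration 4:
  c_4 = (1.641250 + 1.765000)/2 = 1.703125
  f(c_4) = f(1.703125) = -0.099365
  f(a) × f(c) ≥ 0, new interval: [1.703125, 1.765000]
Iteration 5:
  c_5 = (1.703125 + 1.765000)/2 = 1.734062
  f(c_5) = f(1.734062) = 0.006973
  f(a) × f(c) < 0, new interval: [1.703125, 1.734062]
Iteration 6:
  c_6 = (1.703125 + 1.734062)/2 = 1.718594
  f(c_6) = f(1.718594) = -0.046436
  f(a) × f(c) ≥ 0, new interval: [1.718594, 1.734062]

After 6 iteration(s), the approximation is c_6 = 1.718594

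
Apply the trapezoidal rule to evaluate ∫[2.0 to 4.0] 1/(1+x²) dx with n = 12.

f(x) = 1/(1+x²)
a = 2.0, b = 4.0, n = 12
h = (b - a)/n = 0.166667

Trapezoidal rule: (h/2)[f(x₀) + 2f(x₁) + 2f(x₂) + ... + f(xₙ)]

x_0 = 2.0000, f(x_0) = 0.200000, coefficient = 1
x_1 = 2.1667, f(x_1) = 0.175610, coefficient = 2
x_2 = 2.3333, f(x_2) = 0.155172, coefficient = 2
x_3 = 2.5000, f(x_3) = 0.137931, coefficient = 2
x_4 = 2.6667, f(x_4) = 0.123288, coefficient = 2
x_5 = 2.8333, f(x_5) = 0.110769, coefficient = 2
x_6 = 3.0000, f(x_6) = 0.100000, coefficient = 2
x_7 = 3.1667, f(x_7) = 0.090680, coefficient = 2
x_8 = 3.3333, f(x_8) = 0.082569, coefficient = 2
x_9 = 3.5000, f(x_9) = 0.075472, coefficient = 2
x_10 = 3.6667, f(x_10) = 0.069231, coefficient = 2
x_11 = 3.8333, f(x_11) = 0.063717, coefficient = 2
x_12 = 4.0000, f(x_12) = 0.058824, coefficient = 1

I ≈ (0.166667/2) × 2.627700 = 0.218975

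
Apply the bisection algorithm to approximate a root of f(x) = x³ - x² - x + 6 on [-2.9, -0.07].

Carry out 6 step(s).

f(x) = x³ - x² - x + 6
Initial interval: [-2.9, -0.07]

Iteration 1:
  c_1 = (-2.900000 + (-0.070000))/2 = -1.485000
  f(c_1) = f(-1.485000) = 2.005016
  f(a) × f(c) < 0, new interval: [-2.900000, -1.485000]
Iteration 2:
  c_2 = (-2.900000 + (-1.485000))/2 = -2.192500
  f(c_2) = f(-2.192500) = -7.154027
  f(a) × f(c) ≥ 0, new interval: [-2.192500, -1.485000]
Iteration 3:
  c_3 = (-2.192500 + (-1.485000))/2 = -1.838750
  f(c_3) = f(-1.838750) = -1.759068
  f(a) × f(c) ≥ 0, new interval: [-1.838750, -1.485000]
Iteration 4:
  c_4 = (-1.838750 + (-1.485000))/2 = -1.661875
  f(c_4) = f(-1.661875) = 0.310233
  f(a) × f(c) < 0, new interval: [-1.838750, -1.661875]
Iteration 5:
  c_5 = (-1.838750 + (-1.661875))/2 = -1.750312
  f(c_5) = f(-1.750312) = -0.675528
  f(a) × f(c) ≥ 0, new interval: [-1.750312, -1.661875]
Iteration 6:
  c_6 = (-1.750312 + (-1.661875))/2 = -1.706094
  f(c_6) = f(-1.706094) = -0.170685
  f(a) × f(c) ≥ 0, new interval: [-1.706094, -1.661875]

After 6 iteration(s), the approximation is c_6 = -1.706094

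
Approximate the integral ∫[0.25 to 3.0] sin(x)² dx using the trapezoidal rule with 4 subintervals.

f(x) = sin(x)²
a = 0.25, b = 3.0, n = 4
h = (b - a)/n = 0.687500

Trapezoidal rule: (h/2)[f(x₀) + 2f(x₁) + 2f(x₂) + ... + f(xₙ)]

x_0 = 0.2500, f(x_0) = 0.061209, coefficient = 1
x_1 = 0.9375, f(x_1) = 0.649767, coefficient = 2
x_2 = 1.6250, f(x_2) = 0.997065, coefficient = 2
x_3 = 2.3125, f(x_3) = 0.543639, coefficient = 2
x_4 = 3.0000, f(x_4) = 0.019915, coefficient = 1

I ≈ (0.687500/2) × 4.462065 = 1.533835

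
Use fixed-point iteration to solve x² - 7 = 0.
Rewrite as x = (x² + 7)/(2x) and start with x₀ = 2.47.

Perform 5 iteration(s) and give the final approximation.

Equation: x² - 7 = 0
Fixed-point form: x = (x² + 7)/(2x)
x₀ = 2.47

x_1 = g(2.470000) = 2.652004
x_2 = g(2.652004) = 2.645759
x_3 = g(2.645759) = 2.645751
x_4 = g(2.645751) = 2.645751
x_5 = g(2.645751) = 2.645751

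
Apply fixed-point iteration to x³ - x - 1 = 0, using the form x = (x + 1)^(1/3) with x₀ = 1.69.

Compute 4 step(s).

Equation: x³ - x - 1 = 0
Fixed-point form: x = (x + 1)^(1/3)
x₀ = 1.69

x_1 = g(1.690000) = 1.390755
x_2 = g(1.390755) = 1.337145
x_3 = g(1.337145) = 1.327074
x_4 = g(1.327074) = 1.325165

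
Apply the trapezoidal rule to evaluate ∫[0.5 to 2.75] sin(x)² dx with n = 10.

f(x) = sin(x)²
a = 0.5, b = 2.75, n = 10
h = (b - a)/n = 0.225000

Trapezoidal rule: (h/2)[f(x₀) + 2f(x₁) + 2f(x₂) + ... + f(xₙ)]

x_0 = 0.5000, f(x_0) = 0.229849, coefficient = 1
x_1 = 0.7250, f(x_1) = 0.439749, coefficient = 2
x_2 = 0.9500, f(x_2) = 0.661645, coefficient = 2
x_3 = 1.1750, f(x_3) = 0.851357, coefficient = 2
x_4 = 1.4000, f(x_4) = 0.971111, coefficient = 2
x_5 = 1.6250, f(x_5) = 0.997065, coefficient = 2
x_6 = 1.8500, f(x_6) = 0.924050, coefficient = 2
x_7 = 2.0750, f(x_7) = 0.766604, coefficient = 2
x_8 = 2.3000, f(x_8) = 0.556076, coefficient = 2
x_9 = 2.5250, f(x_9) = 0.334383, coefficient = 2
x_10 = 2.7500, f(x_10) = 0.145665, coefficient = 1

I ≈ (0.225000/2) × 13.379593 = 1.505204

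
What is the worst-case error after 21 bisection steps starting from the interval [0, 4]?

Bisection error bound: |error| ≤ (b-a)/2^n
|error| ≤ (4 - 0)/2^21 = 4/2^21
|error| ≤ 0.0000019073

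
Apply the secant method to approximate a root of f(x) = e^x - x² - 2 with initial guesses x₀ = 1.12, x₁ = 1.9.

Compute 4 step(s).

f(x) = e^x - x² - 2
x₀ = 1.12, x₁ = 1.9

Secant formula: x_{n+1} = x_n - f(x_n)(x_n - x_{n-1})/(f(x_n) - f(x_{n-1}))

Iteration 1:
  f(1.120000) = -0.189546
  f(1.900000) = 1.075894
  x_2 = 1.900000 - 1.075894×(1.900000 - 1.120000)/(1.075894 - (-0.189546))
       = 1.236833
Iteration 2:
  f(1.900000) = 1.075894
  f(1.236833) = -0.085069
  x_3 = 1.236833 - (-0.085069)×(1.236833 - 1.900000)/(-0.085069 - 1.075894)
       = 1.285426
Iteration 3:
  f(1.236833) = -0.085069
  f(1.285426) = -0.036111
  x_4 = 1.285426 - (-0.036111)×(1.285426 - 1.236833)/(-0.036111 - (-0.085069))
       = 1.321269
Iteration 4:
  f(1.285426) = -0.036111
  f(1.321269) = 0.002423
  x_5 = 1.321269 - 0.002423×(1.321269 - 1.285426)/(0.002423 - (-0.036111))
       = 1.319015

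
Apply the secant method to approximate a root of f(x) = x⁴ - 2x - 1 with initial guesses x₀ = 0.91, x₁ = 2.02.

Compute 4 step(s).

f(x) = x⁴ - 2x - 1
x₀ = 0.91, x₁ = 2.02

Secant formula: x_{n+1} = x_n - f(x_n)(x_n - x_{n-1})/(f(x_n) - f(x_{n-1}))

Iteration 1:
  f(0.910000) = -2.134250
  f(2.020000) = 11.609664
  x_2 = 2.020000 - 11.609664×(2.020000 - 0.910000)/(11.609664 - (-2.134250))
       = 1.082368
Iteration 2:
  f(2.020000) = 11.609664
  f(1.082368) = -1.792274
  x_3 = 1.082368 - (-1.792274)×(1.082368 - 2.020000)/(-1.792274 - 11.609664)
       = 1.207760
Iteration 3:
  f(1.082368) = -1.792274
  f(1.207760) = -1.287759
  x_4 = 1.207760 - (-1.287759)×(1.207760 - 1.082368)/(-1.287759 - (-1.792274))
       = 1.527819
Iteration 4:
  f(1.207760) = -1.287759
  f(1.527819) = 1.392993
  x_5 = 1.527819 - 1.392993×(1.527819 - 1.207760)/(1.392993 - (-1.287759))
       = 1.361508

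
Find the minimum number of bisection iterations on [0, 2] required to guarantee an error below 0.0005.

We need (b-a)/2^n ≤ 0.0005
(2 - 0)/2^n ≤ 0.0005
2/2^n ≤ 0.0005
2^n ≥ 4000
n ≥ log₂(4000) = 11.97
n ≥ 12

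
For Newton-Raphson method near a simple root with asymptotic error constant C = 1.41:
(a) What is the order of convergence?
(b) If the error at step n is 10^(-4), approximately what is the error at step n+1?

(a) Newton-Raphson has quadratic (order 2) convergence near simple roots.
    This means |e_{n+1}| ≈ C|e_n|².

(b) With |e_n| = 10^(-4) and C = 1.41:
    |e_{n+1}| ≈ 1.41 × (10^(-4))² = 1.41 × 10^(-8)

(a) 2 (quadratic); (b) |e_{n+1}| ≈ 1.410e-08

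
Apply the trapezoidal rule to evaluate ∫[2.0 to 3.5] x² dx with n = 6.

f(x) = x²
a = 2.0, b = 3.5, n = 6
h = (b - a)/n = 0.250000

Trapezoidal rule: (h/2)[f(x₀) + 2f(x₁) + 2f(x₂) + ... + f(xₙ)]

x_0 = 2.0000, f(x_0) = 4.000000, coefficient = 1
x_1 = 2.2500, f(x_1) = 5.062500, coefficient = 2
x_2 = 2.5000, f(x_2) = 6.250000, coefficient = 2
x_3 = 2.7500, f(x_3) = 7.562500, coefficient = 2
x_4 = 3.0000, f(x_4) = 9.000000, coefficient = 2
x_5 = 3.2500, f(x_5) = 10.562500, coefficient = 2
x_6 = 3.5000, f(x_6) = 12.250000, coefficient = 1

I ≈ (0.250000/2) × 93.125000 = 11.640625
Exact value: 11.625000
Error: 0.015625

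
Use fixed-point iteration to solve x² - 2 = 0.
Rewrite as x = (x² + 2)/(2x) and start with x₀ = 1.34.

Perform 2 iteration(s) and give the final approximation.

Equation: x² - 2 = 0
Fixed-point form: x = (x² + 2)/(2x)
x₀ = 1.34

x_1 = g(1.340000) = 1.416269
x_2 = g(1.416269) = 1.414215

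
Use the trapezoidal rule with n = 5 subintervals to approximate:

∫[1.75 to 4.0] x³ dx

f(x) = x³
a = 1.75, b = 4.0, n = 5
h = (b - a)/n = 0.450000

Trapezoidal rule: (h/2)[f(x₀) + 2f(x₁) + 2f(x₂) + ... + f(xₙ)]

x_0 = 1.7500, f(x_0) = 5.359375, coefficient = 1
x_1 = 2.2000, f(x_1) = 10.648000, coefficient = 2
x_2 = 2.6500, f(x_2) = 18.609625, coefficient = 2
x_3 = 3.1000, f(x_3) = 29.791000, coefficient = 2
x_4 = 3.5500, f(x_4) = 44.738875, coefficient = 2
x_5 = 4.0000, f(x_5) = 64.000000, coefficient = 1

I ≈ (0.450000/2) × 276.934375 = 62.310234
Exact value: 61.655273
Error: 0.654961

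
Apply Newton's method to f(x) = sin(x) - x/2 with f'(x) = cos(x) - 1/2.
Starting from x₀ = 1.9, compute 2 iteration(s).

f(x) = sin(x) - x/2
f'(x) = cos(x) - 1/2
x₀ = 1.9

Newton-Raphson formula: x_{n+1} = x_n - f(x_n)/f'(x_n)

Iteration 1:
  f(1.900000) = -0.003700
  f'(1.900000) = -0.823290
  x_1 = 1.900000 - (-0.003700)/(-0.823290) = 1.895506
Iteration 2:
  f(1.895506) = -0.000010
  f'(1.895506) = -0.819034
  x_2 = 1.895506 - (-0.000010)/(-0.819034) = 1.895494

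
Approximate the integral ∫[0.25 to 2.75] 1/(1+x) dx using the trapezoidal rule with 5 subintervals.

f(x) = 1/(1+x)
a = 0.25, b = 2.75, n = 5
h = (b - a)/n = 0.500000

Trapezoidal rule: (h/2)[f(x₀) + 2f(x₁) + 2f(x₂) + ... + f(xₙ)]

x_0 = 0.2500, f(x_0) = 0.800000, coefficient = 1
x_1 = 0.7500, f(x_1) = 0.571429, coefficient = 2
x_2 = 1.2500, f(x_2) = 0.444444, coefficient = 2
x_3 = 1.7500, f(x_3) = 0.363636, coefficient = 2
x_4 = 2.2500, f(x_4) = 0.307692, coefficient = 2
x_5 = 2.7500, f(x_5) = 0.266667, coefficient = 1

I ≈ (0.500000/2) × 4.441070 = 1.110268
Exact value: 1.098612
Error: 0.011655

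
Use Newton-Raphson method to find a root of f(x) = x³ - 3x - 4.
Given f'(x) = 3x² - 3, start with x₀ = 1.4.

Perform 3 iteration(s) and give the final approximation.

f(x) = x³ - 3x - 4
f'(x) = 3x² - 3
x₀ = 1.4

Newton-Raphson formula: x_{n+1} = x_n - f(x_n)/f'(x_n)

Iteration 1:
  f(1.400000) = -5.456000
  f'(1.400000) = 2.880000
  x_1 = 1.400000 - (-5.456000)/2.880000 = 3.294444
Iteration 2:
  f(3.294444) = 21.872472
  f'(3.294444) = 29.560093
  x_2 = 3.294444 - 21.872472/29.560093 = 2.554512
Iteration 3:
  f(2.554512) = 5.006012
  f'(2.554512) = 16.576594
  x_3 = 2.554512 - 5.006012/16.576594 = 2.252519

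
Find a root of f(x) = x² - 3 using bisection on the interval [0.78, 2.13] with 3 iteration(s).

f(x) = x² - 3
Initial interval: [0.78, 2.13]

Iteration 1:
  c_1 = (0.780000 + 2.130000)/2 = 1.455000
  f(c_1) = f(1.455000) = -0.882975
  f(a) × f(c) ≥ 0, new interval: [1.455000, 2.130000]
Iteration 2:
  c_2 = (1.455000 + 2.130000)/2 = 1.792500
  f(c_2) = f(1.792500) = 0.213056
  f(a) × f(c) < 0, new interval: [1.455000, 1.792500]
Iteration 3:
  c_3 = (1.455000 + 1.792500)/2 = 1.623750
  f(c_3) = f(1.623750) = -0.363436
  f(a) × f(c) ≥ 0, new interval: [1.623750, 1.792500]

After 3 iteration(s), the approximation is c_3 = 1.623750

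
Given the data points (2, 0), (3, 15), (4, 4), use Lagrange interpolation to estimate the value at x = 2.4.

Lagrange interpolation formula:
P(x) = Σ yᵢ × Lᵢ(x)
where Lᵢ(x) = Π_{j≠i} (x - xⱼ)/(xᵢ - xⱼ)

L_0(2.4) = (2.4 - 3)/(2 - 3) × (2.4 - 4)/(2 - 4) = 0.480000
L_1(2.4) = (2.4 - 2)/(3 - 2) × (2.4 - 4)/(3 - 4) = 0.640000
L_2(2.4) = (2.4 - 2)/(4 - 2) × (2.4 - 3)/(4 - 3) = -0.120000

P(2.4) = 0×L_0(2.4) + 15×L_1(2.4) + 4×L_2(2.4)
P(2.4) = 9.120000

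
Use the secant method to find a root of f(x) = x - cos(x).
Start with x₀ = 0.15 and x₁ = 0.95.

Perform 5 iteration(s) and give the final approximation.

f(x) = x - cos(x)
x₀ = 0.15, x₁ = 0.95

Secant formula: x_{n+1} = x_n - f(x_n)(x_n - x_{n-1})/(f(x_n) - f(x_{n-1}))

Iteration 1:
  f(0.150000) = -0.838771
  f(0.950000) = 0.368317
  x_2 = 0.950000 - 0.368317×(0.950000 - 0.150000)/(0.368317 - (-0.838771))
       = 0.705897
Iteration 2:
  f(0.950000) = 0.368317
  f(0.705897) = -0.055133
  x_3 = 0.705897 - (-0.055133)×(0.705897 - 0.950000)/(-0.055133 - 0.368317)
       = 0.737679
Iteration 3:
  f(0.705897) = -0.055133
  f(0.737679) = -0.002352
  x_4 = 0.737679 - (-0.002352)×(0.737679 - 0.705897)/(-0.002352 - (-0.055133))
       = 0.739096
Iteration 4:
  f(0.737679) = -0.002352
  f(0.739096) = 0.000018
  x_5 = 0.739096 - 0.000018×(0.739096 - 0.737679)/(0.000018 - (-0.002352))
       = 0.739085
Iteration 5:
  f(0.739096) = 0.000018
  f(0.739085) = 0.000000
  x_6 = 0.739085 - 0.000000×(0.739085 - 0.739096)/(0.000000 - 0.000018)
       = 0.739085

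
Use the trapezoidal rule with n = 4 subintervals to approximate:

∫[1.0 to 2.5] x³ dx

f(x) = x³
a = 1.0, b = 2.5, n = 4
h = (b - a)/n = 0.375000

Trapezoidal rule: (h/2)[f(x₀) + 2f(x₁) + 2f(x₂) + ... + f(xₙ)]

x_0 = 1.0000, f(x_0) = 1.000000, coefficient = 1
x_1 = 1.3750, f(x_1) = 2.599609, coefficient = 2
x_2 = 1.7500, f(x_2) = 5.359375, coefficient = 2
x_3 = 2.1250, f(x_3) = 9.595703, coefficient = 2
x_4 = 2.5000, f(x_4) = 15.625000, coefficient = 1

I ≈ (0.375000/2) × 51.734375 = 9.700195
Exact value: 9.515625
Error: 0.184570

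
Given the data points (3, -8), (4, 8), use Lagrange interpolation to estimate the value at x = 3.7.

Lagrange interpolation formula:
P(x) = Σ yᵢ × Lᵢ(x)
where Lᵢ(x) = Π_{j≠i} (x - xⱼ)/(xᵢ - xⱼ)

L_0(3.7) = (3.7 - 4)/(3 - 4) = 0.300000
L_1(3.7) = (3.7 - 3)/(4 - 3) = 0.700000

P(3.7) = (-8)×L_0(3.7) + 8×L_1(3.7)
P(3.7) = 3.200000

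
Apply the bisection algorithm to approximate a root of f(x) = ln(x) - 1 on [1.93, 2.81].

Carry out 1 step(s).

f(x) = ln(x) - 1
Initial interval: [1.93, 2.81]

Iteration 1:
  c_1 = (1.930000 + 2.810000)/2 = 2.370000
  f(c_1) = f(2.370000) = -0.137110
  f(a) × f(c) ≥ 0, new interval: [2.370000, 2.810000]

After 1 iteration(s), the approximation is c_1 = 2.370000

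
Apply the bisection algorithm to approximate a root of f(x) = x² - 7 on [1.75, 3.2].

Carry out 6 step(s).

f(x) = x² - 7
Initial interval: [1.75, 3.2]

Iteration 1:
  c_1 = (1.750000 + 3.200000)/2 = 2.475000
  f(c_1) = f(2.475000) = -0.874375
  f(a) × f(c) ≥ 0, new interval: [2.475000, 3.200000]
Iteration 2:
  c_2 = (2.475000 + 3.200000)/2 = 2.837500
  f(c_2) = f(2.837500) = 1.051406
  f(a) × f(c) < 0, new interval: [2.475000, 2.837500]
Iteration 3:
  c_3 = (2.475000 + 2.837500)/2 = 2.656250
  f(c_3) = f(2.656250) = 0.055664
  f(a) × f(c) < 0, new interval: [2.475000, 2.656250]
Iteration 4:
  c_4 = (2.475000 + 2.656250)/2 = 2.565625
  f(c_4) = f(2.565625) = -0.417568
  f(a) × f(c) ≥ 0, new interval: [2.565625, 2.656250]
Iteration 5:
  c_5 = (2.565625 + 2.656250)/2 = 2.610937
  f(c_5) = f(2.610937) = -0.183005
  f(a) × f(c) ≥ 0, new interval: [2.610937, 2.656250]
Iteration 6:
  c_6 = (2.610937 + 2.656250)/2 = 2.633594
  f(c_6) = f(2.633594) = -0.064184
  f(a) × f(c) ≥ 0, new interval: [2.633594, 2.656250]

After 6 iteration(s), the approximation is c_6 = 2.633594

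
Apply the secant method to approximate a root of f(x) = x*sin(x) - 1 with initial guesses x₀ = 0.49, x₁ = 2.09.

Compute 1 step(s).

f(x) = x*sin(x) - 1
x₀ = 0.49, x₁ = 2.09

Secant formula: x_{n+1} = x_n - f(x_n)(x_n - x_{n-1})/(f(x_n) - f(x_{n-1}))

Iteration 1:
  f(0.490000) = -0.769393
  f(2.090000) = 0.814568
  x_2 = 2.090000 - 0.814568×(2.090000 - 0.490000)/(0.814568 - (-0.769393))
       = 1.267184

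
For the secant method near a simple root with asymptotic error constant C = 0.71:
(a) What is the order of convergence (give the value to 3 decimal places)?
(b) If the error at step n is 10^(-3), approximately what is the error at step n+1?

(a) Secant method has superlinear convergence with order φ = (1+√5)/2 ≈ 1.618.
    This means |e_{n+1}| ≈ C|e_n|^1.618.

(b) With |e_n| = 10^(-3) and C = 0.71:
    |e_{n+1}| ≈ 0.71 × (10^(-3))^1.618 = 0.71 × 10^(-4.85)

(a) ≈ 1.618 (golden ratio); (b) |e_{n+1}| ≈ 9.935e-06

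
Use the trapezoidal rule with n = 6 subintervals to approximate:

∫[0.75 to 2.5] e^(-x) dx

f(x) = e^(-x)
a = 0.75, b = 2.5, n = 6
h = (b - a)/n = 0.291667

Trapezoidal rule: (h/2)[f(x₀) + 2f(x₁) + 2f(x₂) + ... + f(xₙ)]

x_0 = 0.7500, f(x_0) = 0.472367, coefficient = 1
x_1 = 1.0417, f(x_1) = 0.352866, coefficient = 2
x_2 = 1.3333, f(x_2) = 0.263597, coefficient = 2
x_3 = 1.6250, f(x_3) = 0.196912, coefficient = 2
x_4 = 1.9167, f(x_4) = 0.147096, coefficient = 2
x_5 = 2.2083, f(x_5) = 0.109884, coefficient = 2
x_6 = 2.5000, f(x_6) = 0.082085, coefficient = 1

I ≈ (0.291667/2) × 2.695162 = 0.393044
Exact value: 0.390282
Error: 0.002763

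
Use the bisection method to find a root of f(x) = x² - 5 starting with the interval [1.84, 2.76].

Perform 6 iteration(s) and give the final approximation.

f(x) = x² - 5
Initial interval: [1.84, 2.76]

Iteration 1:
  c_1 = (1.840000 + 2.760000)/2 = 2.300000
  f(c_1) = f(2.300000) = 0.290000
  f(a) × f(c) < 0, new interval: [1.840000, 2.300000]
Iteration 2:
  c_2 = (1.840000 + 2.300000)/2 = 2.070000
  f(c_2) = f(2.070000) = -0.715100
  f(a) × f(c) ≥ 0, new interval: [2.070000, 2.300000]
Iteration 3:
  c_3 = (2.070000 + 2.300000)/2 = 2.185000
  f(c_3) = f(2.185000) = -0.225775
  f(a) × f(c) ≥ 0, new interval: [2.185000, 2.300000]
Iteration 4:
  c_4 = (2.185000 + 2.300000)/2 = 2.242500
  f(c_4) = f(2.242500) = 0.028806
  f(a) × f(c) < 0, new interval: [2.185000, 2.242500]
Iteration 5:
  c_5 = (2.185000 + 2.242500)/2 = 2.213750
  f(c_5) = f(2.213750) = -0.099311
  f(a) × f(c) ≥ 0, new interval: [2.213750, 2.242500]
Iteration 6:
  c_6 = (2.213750 + 2.242500)/2 = 2.228125
  f(c_6) = f(2.228125) = -0.035459
  f(a) × f(c) ≥ 0, new interval: [2.228125, 2.242500]

After 6 iteration(s), the approximation is c_6 = 2.228125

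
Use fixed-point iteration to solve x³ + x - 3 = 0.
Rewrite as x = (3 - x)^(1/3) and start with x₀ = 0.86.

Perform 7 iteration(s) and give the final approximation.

Equation: x³ + x - 3 = 0
Fixed-point form: x = (3 - x)^(1/3)
x₀ = 0.86

x_1 = g(0.860000) = 1.288659
x_2 = g(1.288659) = 1.196131
x_3 = g(1.196131) = 1.217311
x_4 = g(1.217311) = 1.212528
x_5 = g(1.212528) = 1.213612
x_6 = g(1.213612) = 1.213366
x_7 = g(1.213366) = 1.213422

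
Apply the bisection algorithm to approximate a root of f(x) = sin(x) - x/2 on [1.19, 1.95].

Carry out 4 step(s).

f(x) = sin(x) - x/2
Initial interval: [1.19, 1.95]

Iteration 1:
  c_1 = (1.190000 + 1.950000)/2 = 1.570000
  f(c_1) = f(1.570000) = 0.215000
  f(a) × f(c) ≥ 0, new interval: [1.570000, 1.950000]
Iteration 2:
  c_2 = (1.570000 + 1.950000)/2 = 1.760000
  f(c_2) = f(1.760000) = 0.102154
  f(a) × f(c) ≥ 0, new interval: [1.760000, 1.950000]
Iteration 3:
  c_3 = (1.760000 + 1.950000)/2 = 1.855000
  f(c_3) = f(1.855000) = 0.032385
  f(a) × f(c) ≥ 0, new interval: [1.855000, 1.950000]
Iteration 4:
  c_4 = (1.855000 + 1.950000)/2 = 1.902500
  f(c_4) = f(1.902500) = -0.005761
  f(a) × f(c) < 0, new interval: [1.855000, 1.902500]

After 4 iteration(s), the approximation is c_4 = 1.902500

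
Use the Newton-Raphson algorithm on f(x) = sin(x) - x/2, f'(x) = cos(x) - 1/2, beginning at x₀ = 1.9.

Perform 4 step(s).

f(x) = sin(x) - x/2
f'(x) = cos(x) - 1/2
x₀ = 1.9

Newton-Raphson formula: x_{n+1} = x_n - f(x_n)/f'(x_n)

Iteration 1:
  f(1.900000) = -0.003700
  f'(1.900000) = -0.823290
  x_1 = 1.900000 - (-0.003700)/(-0.823290) = 1.895506
Iteration 2:
  f(1.895506) = -0.000010
  f'(1.895506) = -0.819034
  x_2 = 1.895506 - (-0.000010)/(-0.819034) = 1.895494
Iteration 3:
  f(1.895494) = 0.000000
  f'(1.895494) = -0.819023
  x_3 = 1.895494 - 0.000000/(-0.819023) = 1.895494
Iteration 4:
  f(1.895494) = 0.000000
  f'(1.895494) = -0.819023
  x_4 = 1.895494 - 0.000000/(-0.819023) = 1.895494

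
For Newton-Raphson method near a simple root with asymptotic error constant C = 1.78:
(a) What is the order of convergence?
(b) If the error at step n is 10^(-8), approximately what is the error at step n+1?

(a) Newton-Raphson has quadratic (order 2) convergence near simple roots.
    This means |e_{n+1}| ≈ C|e_n|².

(b) With |e_n| = 10^(-8) and C = 1.78:
    |e_{n+1}| ≈ 1.78 × (10^(-8))² = 1.78 × 10^(-16)

(a) 2 (quadratic); (b) |e_{n+1}| ≈ 1.780e-16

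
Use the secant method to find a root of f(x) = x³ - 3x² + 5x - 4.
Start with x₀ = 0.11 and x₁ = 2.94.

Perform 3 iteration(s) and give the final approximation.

f(x) = x³ - 3x² + 5x - 4
x₀ = 0.11, x₁ = 2.94

Secant formula: x_{n+1} = x_n - f(x_n)(x_n - x_{n-1})/(f(x_n) - f(x_{n-1}))

Iteration 1:
  f(0.110000) = -3.484969
  f(2.940000) = 10.181384
  x_2 = 2.940000 - 10.181384×(2.940000 - 0.110000)/(10.181384 - (-3.484969))
       = 0.831660
Iteration 2:
  f(2.940000) = 10.181384
  f(0.831660) = -1.341450
  x_3 = 0.831660 - (-1.341450)×(0.831660 - 2.940000)/(-1.341450 - 10.181384)
       = 1.077106
Iteration 3:
  f(0.831660) = -1.341450
  f(1.077106) = -0.845329
  x_4 = 1.077106 - (-0.845329)×(1.077106 - 0.831660)/(-0.845329 - (-1.341450))
       = 1.495316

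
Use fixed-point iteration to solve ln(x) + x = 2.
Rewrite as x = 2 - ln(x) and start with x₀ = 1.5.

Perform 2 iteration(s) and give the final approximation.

Equation: ln(x) + x = 2
Fixed-point form: x = 2 - ln(x)
x₀ = 1.5

x_1 = g(1.500000) = 1.594535
x_2 = g(1.594535) = 1.533418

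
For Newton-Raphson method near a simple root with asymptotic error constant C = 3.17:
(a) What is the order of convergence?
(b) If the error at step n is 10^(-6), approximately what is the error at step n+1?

(a) Newton-Raphson has quadratic (order 2) convergence near simple roots.
    This means |e_{n+1}| ≈ C|e_n|².

(b) With |e_n| = 10^(-6) and C = 3.17:
    |e_{n+1}| ≈ 3.17 × (10^(-6))² = 3.17 × 10^(-12)

(a) 2 (quadratic); (b) |e_{n+1}| ≈ 3.170e-12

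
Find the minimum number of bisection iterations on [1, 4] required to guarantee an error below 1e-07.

We need (b-a)/2^n ≤ 1e-07
(4 - 1)/2^n ≤ 1e-07
3/2^n ≤ 1e-07
2^n ≥ 30000000
n ≥ log₂(30000000) = 24.84
n ≥ 25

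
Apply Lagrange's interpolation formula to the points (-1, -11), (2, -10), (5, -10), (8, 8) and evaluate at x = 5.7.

Lagrange interpolation formula:
P(x) = Σ yᵢ × Lᵢ(x)
where Lᵢ(x) = Π_{j≠i} (x - xⱼ)/(xᵢ - xⱼ)

L_0(5.7) = (5.7 - 2)/(-1 - 2) × (5.7 - 5)/(-1 - 5) × (5.7 - 8)/(-1 - 8) = 0.036772
L_1(5.7) = (5.7 - (-1))/(2 - (-1)) × (5.7 - 5)/(2 - 5) × (5.7 - 8)/(2 - 8) = -0.199759
L_2(5.7) = (5.7 - (-1))/(5 - (-1)) × (5.7 - 2)/(5 - 2) × (5.7 - 8)/(5 - 8) = 1.055870
L_3(5.7) = (5.7 - (-1))/(8 - (-1)) × (5.7 - 2)/(8 - 2) × (5.7 - 5)/(8 - 5) = 0.107117

P(5.7) = (-11)×L_0(5.7) + (-10)×L_1(5.7) + (-10)×L_2(5.7) + 8×L_3(5.7)
P(5.7) = -8.108660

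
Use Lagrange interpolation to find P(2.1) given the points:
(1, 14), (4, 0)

Lagrange interpolation formula:
P(x) = Σ yᵢ × Lᵢ(x)
where Lᵢ(x) = Π_{j≠i} (x - xⱼ)/(xᵢ - xⱼ)

L_0(2.1) = (2.1 - 4)/(1 - 4) = 0.633333
L_1(2.1) = (2.1 - 1)/(4 - 1) = 0.366667

P(2.1) = 14×L_0(2.1) + 0×L_1(2.1)
P(2.1) = 8.866667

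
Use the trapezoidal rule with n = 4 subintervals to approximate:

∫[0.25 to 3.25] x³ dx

f(x) = x³
a = 0.25, b = 3.25, n = 4
h = (b - a)/n = 0.750000

Trapezoidal rule: (h/2)[f(x₀) + 2f(x₁) + 2f(x₂) + ... + f(xₙ)]

x_0 = 0.2500, f(x_0) = 0.015625, coefficient = 1
x_1 = 1.0000, f(x_1) = 1.000000, coefficient = 2
x_2 = 1.7500, f(x_2) = 5.359375, coefficient = 2
x_3 = 2.5000, f(x_3) = 15.625000, coefficient = 2
x_4 = 3.2500, f(x_4) = 34.328125, coefficient = 1

I ≈ (0.750000/2) × 78.312500 = 29.367188
Exact value: 27.890625
Error: 1.476562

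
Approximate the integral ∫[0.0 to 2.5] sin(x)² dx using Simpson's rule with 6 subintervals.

f(x) = sin(x)²
a = 0.0, b = 2.5, n = 6
h = (b - a)/n = 0.416667

Simpson's rule: (h/3)[f(x₀) + 4f(x₁) + 2f(x₂) + ... + f(xₙ)]

x_0 = 0.0000, f(x_0) = 0.000000, coefficient = 1
x_1 = 0.4167, f(x_1) = 0.163794, coefficient = 4
x_2 = 0.8333, f(x_2) = 0.547862, coefficient = 2
x_3 = 1.2500, f(x_3) = 0.900572, coefficient = 4
x_4 = 1.6667, f(x_4) = 0.990837, coefficient = 2
x_5 = 2.0833, f(x_5) = 0.759518, coefficient = 4
x_6 = 2.5000, f(x_6) = 0.358169, coefficient = 1

I ≈ (0.416667/3) × 10.731100 = 1.490431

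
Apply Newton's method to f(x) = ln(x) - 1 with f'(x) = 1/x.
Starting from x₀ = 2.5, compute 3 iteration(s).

f(x) = ln(x) - 1
f'(x) = 1/x
x₀ = 2.5

Newton-Raphson formula: x_{n+1} = x_n - f(x_n)/f'(x_n)

Iteration 1:
  f(2.500000) = -0.083709
  f'(2.500000) = 0.400000
  x_1 = 2.500000 - (-0.083709)/0.400000 = 2.709273
Iteration 2:
  f(2.709273) = -0.003320
  f'(2.709273) = 0.369103
  x_2 = 2.709273 - (-0.003320)/0.369103 = 2.718267
Iteration 3:
  f(2.718267) = -0.000005
  f'(2.718267) = 0.367881
  x_3 = 2.718267 - (-0.000005)/0.367881 = 2.718282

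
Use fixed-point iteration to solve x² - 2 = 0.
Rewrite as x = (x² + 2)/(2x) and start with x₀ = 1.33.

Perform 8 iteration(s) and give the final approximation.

Equation: x² - 2 = 0
Fixed-point form: x = (x² + 2)/(2x)
x₀ = 1.33

x_1 = g(1.330000) = 1.416880
x_2 = g(1.416880) = 1.414216
x_3 = g(1.414216) = 1.414214
x_4 = g(1.414214) = 1.414214
x_5 = g(1.414214) = 1.414214
x_6 = g(1.414214) = 1.414214
x_7 = g(1.414214) = 1.414214
x_8 = g(1.414214) = 1.414214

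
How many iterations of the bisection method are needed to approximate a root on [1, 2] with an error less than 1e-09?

We need (b-a)/2^n ≤ 1e-09
(2 - 1)/2^n ≤ 1e-09
1/2^n ≤ 1e-09
2^n ≥ 1000000000
n ≥ log₂(1000000000) = 29.90
n ≥ 30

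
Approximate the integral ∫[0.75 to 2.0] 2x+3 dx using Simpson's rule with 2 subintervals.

f(x) = 2x+3
a = 0.75, b = 2.0, n = 2
h = (b - a)/n = 0.625000

Simpson's rule: (h/3)[f(x₀) + 4f(x₁) + 2f(x₂) + ... + f(xₙ)]

x_0 = 0.7500, f(x_0) = 4.500000, coefficient = 1
x_1 = 1.3750, f(x_1) = 5.750000, coefficient = 4
x_2 = 2.0000, f(x_2) = 7.000000, coefficient = 1

I ≈ (0.625000/3) × 34.500000 = 7.187500
Exact value: 7.187500
Error: 0.000000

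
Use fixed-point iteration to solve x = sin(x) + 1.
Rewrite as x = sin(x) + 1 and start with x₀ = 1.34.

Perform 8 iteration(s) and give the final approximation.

Equation: x = sin(x) + 1
Fixed-point form: x = sin(x) + 1
x₀ = 1.34

x_1 = g(1.340000) = 1.973485
x_2 = g(1.973485) = 1.920011
x_3 = g(1.920011) = 1.939642
x_4 = g(1.939642) = 1.932744
x_5 = g(1.932744) = 1.935209
x_6 = g(1.935209) = 1.934333
x_7 = g(1.934333) = 1.934645
x_8 = g(1.934645) = 1.934534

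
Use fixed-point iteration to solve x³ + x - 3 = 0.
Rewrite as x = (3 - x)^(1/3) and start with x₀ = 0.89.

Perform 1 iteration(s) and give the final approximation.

Equation: x³ + x - 3 = 0
Fixed-point form: x = (3 - x)^(1/3)
x₀ = 0.89

x_1 = g(0.890000) = 1.282609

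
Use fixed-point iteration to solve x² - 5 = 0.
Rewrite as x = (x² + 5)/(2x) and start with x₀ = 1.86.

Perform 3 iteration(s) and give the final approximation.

Equation: x² - 5 = 0
Fixed-point form: x = (x² + 5)/(2x)
x₀ = 1.86

x_1 = g(1.860000) = 2.274086
x_2 = g(2.274086) = 2.236386
x_3 = g(2.236386) = 2.236068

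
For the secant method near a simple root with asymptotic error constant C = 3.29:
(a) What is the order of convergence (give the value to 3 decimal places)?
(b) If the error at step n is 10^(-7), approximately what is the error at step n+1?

(a) Secant method has superlinear convergence with order φ = (1+√5)/2 ≈ 1.618.
    This means |e_{n+1}| ≈ C|e_n|^1.618.

(b) With |e_n| = 10^(-7) and C = 3.29:
    |e_{n+1}| ≈ 3.29 × (10^(-7))^1.618 = 3.29 × 10^(-11.33)

(a) ≈ 1.618 (golden ratio); (b) |e_{n+1}| ≈ 1.552e-11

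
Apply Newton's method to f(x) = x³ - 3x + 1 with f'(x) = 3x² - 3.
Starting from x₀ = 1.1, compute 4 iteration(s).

f(x) = x³ - 3x + 1
f'(x) = 3x² - 3
x₀ = 1.1

Newton-Raphson formula: x_{n+1} = x_n - f(x_n)/f'(x_n)

Iteration 1:
  f(1.100000) = -0.969000
  f'(1.100000) = 0.630000
  x_1 = 1.100000 - (-0.969000)/0.630000 = 2.638095
Iteration 2:
  f(2.638095) = 11.445661
  f'(2.638095) = 17.878639
  x_2 = 2.638095 - 11.445661/17.878639 = 1.997909
Iteration 3:
  f(1.997909) = 2.981206
  f'(1.997909) = 8.974920
  x_3 = 1.997909 - 2.981206/8.974920 = 1.665738
Iteration 4:
  f(1.665738) = 0.624682
  f'(1.665738) = 5.324050
  x_4 = 1.665738 - 0.624682/5.324050 = 1.548406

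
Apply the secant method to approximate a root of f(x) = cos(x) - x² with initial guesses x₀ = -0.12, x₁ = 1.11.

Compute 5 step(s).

f(x) = cos(x) - x²
x₀ = -0.12, x₁ = 1.11

Secant formula: x_{n+1} = x_n - f(x_n)(x_n - x_{n-1})/(f(x_n) - f(x_{n-1}))

Iteration 1:
  f(-0.120000) = 0.978409
  f(1.110000) = -0.787438
  x_2 = 1.110000 - (-0.787438)×(1.110000 - (-0.120000))/(-0.787438 - 0.978409)
       = 0.561510
Iteration 2:
  f(1.110000) = -0.787438
  f(0.561510) = 0.531158
  x_3 = 0.561510 - 0.531158×(0.561510 - 1.110000)/(0.531158 - (-0.787438))
       = 0.782453
Iteration 3:
  f(0.561510) = 0.531158
  f(0.782453) = 0.096953
  x_4 = 0.782453 - 0.096953×(0.782453 - 0.561510)/(0.096953 - 0.531158)
       = 0.831787
Iteration 4:
  f(0.782453) = 0.096953
  f(0.831787) = -0.018314
  x_5 = 0.831787 - (-0.018314)×(0.831787 - 0.782453)/(-0.018314 - 0.096953)
       = 0.823949
Iteration 5:
  f(0.831787) = -0.018314
  f(0.823949) = 0.000437
  x_6 = 0.823949 - 0.000437×(0.823949 - 0.831787)/(0.000437 - (-0.018314))
       = 0.824132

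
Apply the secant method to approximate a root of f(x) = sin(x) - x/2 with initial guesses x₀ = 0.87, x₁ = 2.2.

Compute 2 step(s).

f(x) = sin(x) - x/2
x₀ = 0.87, x₁ = 2.2

Secant formula: x_{n+1} = x_n - f(x_n)(x_n - x_{n-1})/(f(x_n) - f(x_{n-1}))

Iteration 1:
  f(0.870000) = 0.329329
  f(2.200000) = -0.291504
  x_2 = 2.200000 - (-0.291504)×(2.200000 - 0.870000)/(-0.291504 - 0.329329)
       = 1.575516
Iteration 2:
  f(2.200000) = -0.291504
  f(1.575516) = 0.212231
  x_3 = 1.575516 - 0.212231×(1.575516 - 2.200000)/(0.212231 - (-0.291504))
       = 1.838621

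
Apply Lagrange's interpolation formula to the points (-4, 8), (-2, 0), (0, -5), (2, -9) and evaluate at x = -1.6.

Lagrange interpolation formula:
P(x) = Σ yᵢ × Lᵢ(x)
where Lᵢ(x) = Π_{j≠i} (x - xⱼ)/(xᵢ - xⱼ)

L_0(-1.6) = (-1.6 - (-2))/(-4 - (-2)) × (-1.6 - 0)/(-4 - 0) × (-1.6 - 2)/(-4 - 2) = -0.048000
L_1(-1.6) = (-1.6 - (-4))/(-2 - (-4)) × (-1.6 - 0)/(-2 - 0) × (-1.6 - 2)/(-2 - 2) = 0.864000
L_2(-1.6) = (-1.6 - (-4))/(0 - (-4)) × (-1.6 - (-2))/(0 - (-2)) × (-1.6 - 2)/(0 - 2) = 0.216000
L_3(-1.6) = (-1.6 - (-4))/(2 - (-4)) × (-1.6 - (-2))/(2 - (-2)) × (-1.6 - 0)/(2 - 0) = -0.032000

P(-1.6) = 8×L_0(-1.6) + 0×L_1(-1.6) + (-5)×L_2(-1.6) + (-9)×L_3(-1.6)
P(-1.6) = -1.176000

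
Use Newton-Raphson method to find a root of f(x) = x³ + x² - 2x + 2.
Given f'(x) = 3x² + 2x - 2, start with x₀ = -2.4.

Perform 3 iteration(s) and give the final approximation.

f(x) = x³ + x² - 2x + 2
f'(x) = 3x² + 2x - 2
x₀ = -2.4

Newton-Raphson formula: x_{n+1} = x_n - f(x_n)/f'(x_n)

Iteration 1:
  f(-2.400000) = -1.264000
  f'(-2.400000) = 10.480000
  x_1 = -2.400000 - (-1.264000)/10.480000 = -2.279389
Iteration 2:
  f(-2.279389) = -0.088436
  f'(-2.279389) = 9.028068
  x_2 = -2.279389 - (-0.088436)/9.028068 = -2.269594
Iteration 3:
  f(-2.269594) = -0.000559
  f'(-2.269594) = 8.913978
  x_3 = -2.269594 - (-0.000559)/8.913978 = -2.269531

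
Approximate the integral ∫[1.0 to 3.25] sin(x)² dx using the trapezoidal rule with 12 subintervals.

f(x) = sin(x)²
a = 1.0, b = 3.25, n = 12
h = (b - a)/n = 0.187500

Trapezoidal rule: (h/2)[f(x₀) + 2f(x₁) + 2f(x₂) + ... + f(xₙ)]

x_0 = 1.0000, f(x_0) = 0.708073, coefficient = 1
x_1 = 1.1875, f(x_1) = 0.860139, coefficient = 2
x_2 = 1.3750, f(x_2) = 0.962151, coefficient = 2
x_3 = 1.5625, f(x_3) = 0.999931, coefficient = 2
x_4 = 1.7500, f(x_4) = 0.968228, coefficient = 2
x_5 = 1.9375, f(x_5) = 0.871449, coefficient = 2
x_6 = 2.1250, f(x_6) = 0.723044, coefficient = 2
x_7 = 2.3125, f(x_7) = 0.543639, coefficient = 2
x_8 = 2.5000, f(x_8) = 0.358169, coefficient = 2
x_9 = 2.6875, f(x_9) = 0.192411, coefficient = 2
x_10 = 2.8750, f(x_10) = 0.069404, coefficient = 2
x_11 = 3.0625, f(x_11) = 0.006243, coefficient = 2
x_12 = 3.2500, f(x_12) = 0.011706, coefficient = 1

I ≈ (0.187500/2) × 13.829396 = 1.296506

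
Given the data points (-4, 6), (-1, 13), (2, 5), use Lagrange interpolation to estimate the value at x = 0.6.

Lagrange interpolation formula:
P(x) = Σ yᵢ × Lᵢ(x)
where Lᵢ(x) = Π_{j≠i} (x - xⱼ)/(xᵢ - xⱼ)

L_0(0.6) = (0.6 - (-1))/(-4 - (-1)) × (0.6 - 2)/(-4 - 2) = -0.124444
L_1(0.6) = (0.6 - (-4))/(-1 - (-4)) × (0.6 - 2)/(-1 - 2) = 0.715556
L_2(0.6) = (0.6 - (-4))/(2 - (-4)) × (0.6 - (-1))/(2 - (-1)) = 0.408889

P(0.6) = 6×L_0(0.6) + 13×L_1(0.6) + 5×L_2(0.6)
P(0.6) = 10.600000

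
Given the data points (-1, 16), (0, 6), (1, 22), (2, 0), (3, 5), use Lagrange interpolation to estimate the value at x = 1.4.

Lagrange interpolation formula:
P(x) = Σ yᵢ × Lᵢ(x)
where Lᵢ(x) = Π_{j≠i} (x - xⱼ)/(xᵢ - xⱼ)

L_0(1.4) = (1.4 - 0)/(-1 - 0) × (1.4 - 1)/(-1 - 1) × (1.4 - 2)/(-1 - 2) × (1.4 - 3)/(-1 - 3) = 0.022400
L_1(1.4) = (1.4 - (-1))/(0 - (-1)) × (1.4 - 1)/(0 - 1) × (1.4 - 2)/(0 - 2) × (1.4 - 3)/(0 - 3) = -0.153600
L_2(1.4) = (1.4 - (-1))/(1 - (-1)) × (1.4 - 0)/(1 - 0) × (1.4 - 2)/(1 - 2) × (1.4 - 3)/(1 - 3) = 0.806400
L_3(1.4) = (1.4 - (-1))/(2 - (-1)) × (1.4 - 0)/(2 - 0) × (1.4 - 1)/(2 - 1) × (1.4 - 3)/(2 - 3) = 0.358400
L_4(1.4) = (1.4 - (-1))/(3 - (-1)) × (1.4 - 0)/(3 - 0) × (1.4 - 1)/(3 - 1) × (1.4 - 2)/(3 - 2) = -0.033600

P(1.4) = 16×L_0(1.4) + 6×L_1(1.4) + 22×L_2(1.4) + 0×L_3(1.4) + 5×L_4(1.4)
P(1.4) = 17.009600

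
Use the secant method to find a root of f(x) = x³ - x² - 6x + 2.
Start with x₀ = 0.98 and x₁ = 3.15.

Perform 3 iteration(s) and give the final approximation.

f(x) = x³ - x² - 6x + 2
x₀ = 0.98, x₁ = 3.15

Secant formula: x_{n+1} = x_n - f(x_n)(x_n - x_{n-1})/(f(x_n) - f(x_{n-1}))

Iteration 1:
  f(0.980000) = -3.899208
  f(3.150000) = 4.433375
  x_2 = 3.150000 - 4.433375×(3.150000 - 0.980000)/(4.433375 - (-3.899208))
       = 1.995445
Iteration 2:
  f(3.150000) = 4.433375
  f(1.995445) = -6.009006
  x_3 = 1.995445 - (-6.009006)×(1.995445 - 3.150000)/(-6.009006 - 4.433375)
       = 2.659827
Iteration 3:
  f(1.995445) = -6.009006
  f(2.659827) = -2.216219
  x_4 = 2.659827 - (-2.216219)×(2.659827 - 1.995445)/(-2.216219 - (-6.009006))
       = 3.048041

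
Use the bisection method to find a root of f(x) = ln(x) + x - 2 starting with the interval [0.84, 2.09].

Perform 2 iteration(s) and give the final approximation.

f(x) = ln(x) + x - 2
Initial interval: [0.84, 2.09]

Iteration 1:
  c_1 = (0.840000 + 2.090000)/2 = 1.465000
  f(c_1) = f(1.465000) = -0.153145
  f(a) × f(c) ≥ 0, new interval: [1.465000, 2.090000]
Iteration 2:
  c_2 = (1.465000 + 2.090000)/2 = 1.777500
  f(c_2) = f(1.777500) = 0.352708
  f(a) × f(c) < 0, new interval: [1.465000, 1.777500]

After 2 iteration(s), the approximation is c_2 = 1.777500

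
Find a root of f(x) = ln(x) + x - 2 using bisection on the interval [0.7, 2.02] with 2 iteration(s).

f(x) = ln(x) + x - 2
Initial interval: [0.7, 2.02]

Iteration 1:
  c_1 = (0.700000 + 2.020000)/2 = 1.360000
  f(c_1) = f(1.360000) = -0.332515
  f(a) × f(c) ≥ 0, new interval: [1.360000, 2.020000]
Iteration 2:
  c_2 = (1.360000 + 2.020000)/2 = 1.690000
  f(c_2) = f(1.690000) = 0.214729
  f(a) × f(c) < 0, new interval: [1.360000, 1.690000]

After 2 iteration(s), the approximation is c_2 = 1.690000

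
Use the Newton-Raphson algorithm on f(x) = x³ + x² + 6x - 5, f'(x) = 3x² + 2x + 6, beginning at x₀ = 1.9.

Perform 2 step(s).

f(x) = x³ + x² + 6x - 5
f'(x) = 3x² + 2x + 6
x₀ = 1.9

Newton-Raphson formula: x_{n+1} = x_n - f(x_n)/f'(x_n)

Iteration 1:
  f(1.900000) = 16.869000
  f'(1.900000) = 20.630000
  x_1 = 1.900000 - 16.869000/20.630000 = 1.082307
Iteration 2:
  f(1.082307) = 3.933036
  f'(1.082307) = 11.678782
  x_2 = 1.082307 - 3.933036/11.678782 = 0.745540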